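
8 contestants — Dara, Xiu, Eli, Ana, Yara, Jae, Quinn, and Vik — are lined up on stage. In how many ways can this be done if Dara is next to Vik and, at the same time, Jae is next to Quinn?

2880

Treat {Dara,Vik} as one block (2 orders) and {Jae,Quinn} as another (2 orders).
That leaves 6 units to arrange: 2 × 2 × 6! = 4 × 720 = 2880.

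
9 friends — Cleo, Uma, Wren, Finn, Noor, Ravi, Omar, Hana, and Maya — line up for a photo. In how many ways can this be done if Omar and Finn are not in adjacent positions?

282240

Of the 9! = 362880 arrangements, those with Omar and Finn adjacent number 2 × 8! = 80640 (treat the pair as a block with 2 internal orders).
So 362880 − 80640 = 282240 arrangements keep them apart.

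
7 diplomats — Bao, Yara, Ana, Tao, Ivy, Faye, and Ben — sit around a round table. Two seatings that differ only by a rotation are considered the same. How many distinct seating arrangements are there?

Seat Bao anywhere (absorbing the rotational symmetry), then permute the other 6: (6)! = 720.

720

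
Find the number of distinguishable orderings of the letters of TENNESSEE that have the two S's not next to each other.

2940

There are 9!/(4!·2!·2!) = 3780 arrangements of TENNESSEE in total.
If the two S's are adjacent, glue them into one block, leaving 8 items to arrange: (8)!/(4!·2!) = 840 ways.
Hence 3780 − 840 = 2940.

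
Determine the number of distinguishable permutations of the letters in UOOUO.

10

Letter multiplicities in UOOUO: O×3, U×2.
The number of distinct arrangements is 5!/(3!·2!) = 120/12 = 10.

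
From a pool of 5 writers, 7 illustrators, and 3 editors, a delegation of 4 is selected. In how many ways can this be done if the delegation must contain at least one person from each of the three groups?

630

Unrestricted: C(15,4) = 1365 ways to pick any 4 of the 15.
Selections missing a whole group: no writers → C(10,4) = 210; no illustrators → C(8,4) = 70; no editors → C(12,4) = 495.
Add back selections omitting two groups (i.e. drawn from a single group): C(5,4) + C(7,4) + C(3,4) = 40.
By inclusion–exclusion: 1365 − 775 + 40 = 630.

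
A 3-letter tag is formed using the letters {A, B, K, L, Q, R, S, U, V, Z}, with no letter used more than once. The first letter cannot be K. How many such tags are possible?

The first letter has 10−1 = 9 choices (anything except K).
The remaining 2 letters are filled from the other 9 symbols without repetition: 9 × 8 = 72.
Total: 9 × 72 = 648.

648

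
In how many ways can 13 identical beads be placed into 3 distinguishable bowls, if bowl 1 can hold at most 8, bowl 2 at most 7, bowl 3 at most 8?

54

Without the upper bounds there are C(15,2) = 105 ways to split 13 among 3 bowls.
Subtract solutions that violate a single cap (substitute x_i' = x_i − (cap_i+1)): x_1 ≥ 9 gives C(6,2) = 15; x_2 ≥ 8 gives C(7,2) = 21; x_3 ≥ 9 gives C(6,2) = 15. Together 51.
No two caps can be exceeded simultaneously, so the pair terms are all 0.
By inclusion–exclusion the count is 105 − 51 + 0 = 54.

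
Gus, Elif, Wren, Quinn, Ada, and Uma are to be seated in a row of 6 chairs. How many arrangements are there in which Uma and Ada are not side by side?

There are 6! = 720 arrangements in all. If Uma and Ada are adjacent, merging them into one block gives 2·(5)! = 240 arrangements.
So 720 − 240 = 480 arrangements keep them apart.

480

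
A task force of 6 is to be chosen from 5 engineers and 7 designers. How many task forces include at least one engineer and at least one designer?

917

Unrestricted: C(12,6) = 924 ways to pick any 6 of the 12.
Subtract selections that omit an entire group: no engineers → C(7,6) = 7; no designers → C(5,6) = 0.
Both groups omitted at once is impossible, so 924 − 7 = 917.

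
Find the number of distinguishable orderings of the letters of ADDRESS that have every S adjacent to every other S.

360

Treat the 2 copies of S as a single block. The multiset to arrange is then {SS, A, D, D, E, R}, 6 items in all.
That gives (6)!/(2!) = 360 arrangements.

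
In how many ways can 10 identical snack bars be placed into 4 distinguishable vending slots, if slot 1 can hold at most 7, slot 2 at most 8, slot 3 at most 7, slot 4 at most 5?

227

Without the upper bounds there are C(13,3) = 286 ways to split 10 among 4 vending slots.
Subtract solutions that violate a single cap (substitute x_i' = x_i − (cap_i+1)): x_1 ≥ 8 gives C(5,3) = 10; x_2 ≥ 9 gives C(4,3) = 4; x_3 ≥ 8 gives C(5,3) = 10; x_4 ≥ 6 gives C(7,3) = 35. Together 59.
No two caps can be exceeded simultaneously, so the pair terms are all 0.
By inclusion–exclusion the count is 286 − 59 + 0 = 227.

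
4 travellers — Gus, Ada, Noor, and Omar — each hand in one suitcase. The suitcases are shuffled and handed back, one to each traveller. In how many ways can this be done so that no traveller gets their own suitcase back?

This is the derangement count D_4: permutations of 4 items with no fixed point.
By inclusion–exclusion this is Σ_{j=0}^{4} (−1)^j C(4,j)·(4−j)!.
Computing: 24 − 24 + 12 − 4 + 1 = 9.

9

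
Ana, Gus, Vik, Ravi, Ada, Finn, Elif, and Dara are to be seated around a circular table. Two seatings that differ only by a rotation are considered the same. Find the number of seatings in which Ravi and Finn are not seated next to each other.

Without the restriction there are (7)! = 5040 seatings.
Those with Ravi next to Finn: fuse the pair into one unit and seat 7 units around a circle — 2·(6)! = 1440.
Subtracting, 5040 − 1440 = 3600.

3600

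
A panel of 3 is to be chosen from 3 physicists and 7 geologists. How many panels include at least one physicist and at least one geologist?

84

Unrestricted: C(10,3) = 120 ways to pick any 3 of the 10.
Subtract selections that omit an entire group: no physicists → C(7,3) = 35; no geologists → C(3,3) = 1.
Both groups omitted at once is impossible, so 120 − 36 = 84.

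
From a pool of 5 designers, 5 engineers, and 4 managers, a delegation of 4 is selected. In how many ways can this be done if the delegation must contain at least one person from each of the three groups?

Unrestricted: C(14,4) = 1001 ways to pick any 4 of the 14.
Selections missing a whole group: no designers → C(9,4) = 126; no engineers → C(9,4) = 126; no managers → C(10,4) = 210.
Add back selections omitting two groups (i.e. drawn from a single group): C(5,4) + C(5,4) + C(4,4) = 11.
By inclusion–exclusion: 1001 − 462 + 11 = 550.

550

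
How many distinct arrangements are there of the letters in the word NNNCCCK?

NNNCCCK has 7 letters with C appearing 3 times and N appearing 3 times.
So there are 7! / (3!·3!) = 140 distinguishable arrangements.

140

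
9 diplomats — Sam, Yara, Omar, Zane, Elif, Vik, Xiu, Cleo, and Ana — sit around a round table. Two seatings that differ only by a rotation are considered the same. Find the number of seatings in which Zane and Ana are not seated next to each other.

30240

Without the restriction there are (8)! = 40320 seatings.
Those with Zane next to Ana: fuse the pair into one unit and seat 8 units around a circle — 2·(7)! = 10080.
Subtracting, 40320 − 10080 = 30240.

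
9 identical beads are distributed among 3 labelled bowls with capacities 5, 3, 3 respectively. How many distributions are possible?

By stars and bars, unrestricted non-negative solutions to x_1+…+x_3 = 9 number C(9+2,2) = 55.
Subtract solutions that violate a single cap (substitute x_i' = x_i − (cap_i+1)): x_1 ≥ 6 gives C(5,2) = 10; x_2 ≥ 4 gives C(7,2) = 21; x_3 ≥ 4 gives C(7,2) = 21. Together 52.
Add back pairs where two caps are both exceeded: 0 + 0 + 3 = 3.
By inclusion–exclusion the count is 55 − 52 + 3 = 6.

6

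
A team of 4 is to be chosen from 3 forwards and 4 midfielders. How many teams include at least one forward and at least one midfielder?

Unrestricted: C(7,4) = 35 ways to pick any 4 of the 7.
Subtract selections that omit an entire group: no forwards → C(4,4) = 1; no midfielders → C(3,4) = 0.
Both groups omitted at once is impossible, so 35 − 1 = 34.

34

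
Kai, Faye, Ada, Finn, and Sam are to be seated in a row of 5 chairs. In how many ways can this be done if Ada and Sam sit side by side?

48

Place the 3 others and the Ada-Sam pair as 4 objects in a line; the pair has 2 internal arrangements.
That gives 2 × 4! = 2 × 24 = 48.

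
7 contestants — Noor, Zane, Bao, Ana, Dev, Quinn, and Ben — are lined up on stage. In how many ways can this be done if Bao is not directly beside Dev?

3600

There are 7! = 5040 arrangements in all. If Bao and Dev are adjacent, merging them into one block gives 2·(6)! = 1440 arrangements.
So 5040 − 1440 = 3600 arrangements keep them apart.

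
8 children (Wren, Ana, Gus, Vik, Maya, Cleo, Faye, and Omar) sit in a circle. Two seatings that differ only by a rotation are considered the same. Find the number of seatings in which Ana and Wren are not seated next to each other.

Without the restriction there are (7)! = 5040 seatings.
Seatings with Ana beside Wren: treat them as a block with 2 internal orders, giving 2 × (6)! = 1440.
Subtracting, 5040 − 1440 = 3600.

3600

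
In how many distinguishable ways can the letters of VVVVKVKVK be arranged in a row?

84

The 9 letters of VVVVKVKVK have repeats: K appearing 3 times and V appearing 6 times.
So there are 9! / (6!·3!) = 84 distinguishable arrangements.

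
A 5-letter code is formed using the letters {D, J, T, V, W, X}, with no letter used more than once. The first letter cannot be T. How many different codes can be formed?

600

The first letter has 6−1 = 5 choices (anything except T).
The remaining 4 letters are filled from the other 5 symbols without repetition: 5 × 4 × 3 × 2 = 120.
Total: 5 × 120 = 600.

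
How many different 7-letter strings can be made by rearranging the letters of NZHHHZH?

NZHHHZH has 7 letters with H appearing 4 times and Z appearing twice.
Dividing 7! = 5040 by 4!·2! = 48 for the repeated letters gives 105.

105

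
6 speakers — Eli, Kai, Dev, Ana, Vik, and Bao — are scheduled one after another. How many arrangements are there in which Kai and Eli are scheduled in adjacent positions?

Glue Kai and Eli into one block (2 internal orders), leaving 5 units to arrange in a row.
So the count is 2·(5)! = 240.

240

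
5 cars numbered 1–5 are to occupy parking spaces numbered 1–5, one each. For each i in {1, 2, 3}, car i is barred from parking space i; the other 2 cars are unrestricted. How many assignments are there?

64

Let Aᵢ (for i ∈ {1, 2, 3}) be the placements that put car i in its forbidden parking space. Any j of these fix j positions, leaving (5−j)! ways to fill the rest, and there are C(3,j) ways to pick which j.
By inclusion–exclusion, the number of valid placements is Σ_{j=0}^{3} (−1)^j C(3,j)·(5−j)!.
Computing: 120 − 72 + 18 − 2 = 64.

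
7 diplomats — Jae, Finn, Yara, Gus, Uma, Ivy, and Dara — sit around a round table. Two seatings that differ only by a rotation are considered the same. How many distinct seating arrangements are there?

720

Seat Jae anywhere (absorbing the rotational symmetry), then permute the other 6: (6)! = 720.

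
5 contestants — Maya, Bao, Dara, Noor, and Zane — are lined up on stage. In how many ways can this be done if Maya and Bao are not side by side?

Of the 5! = 120 arrangements, those with Maya and Bao adjacent number 2 × 4! = 48 (treat the pair as a block with 2 internal orders).
So 120 − 48 = 72 arrangements keep them apart.

72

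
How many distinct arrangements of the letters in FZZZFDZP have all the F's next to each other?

210

Treat the 2 copies of F as a single block. The multiset to arrange is then {FF, D, P, Z, Z, Z, Z}, 7 items in all.
That gives (7)!/(4!) = 210 arrangements.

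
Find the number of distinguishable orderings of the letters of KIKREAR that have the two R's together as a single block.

360

Treat the 2 copies of R as a single block. The multiset to arrange is then {RR, A, E, I, K, K}, 6 items in all.
That gives (6)!/(2!) = 360 arrangements.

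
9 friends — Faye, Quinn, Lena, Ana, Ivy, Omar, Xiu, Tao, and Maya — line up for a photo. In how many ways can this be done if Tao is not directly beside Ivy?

282240

There are 9! = 362880 arrangements in all. If Tao and Ivy are adjacent, merging them into one block gives 2·(8)! = 80640 arrangements.
Complementary counting: 362880 − 80640 = 282240.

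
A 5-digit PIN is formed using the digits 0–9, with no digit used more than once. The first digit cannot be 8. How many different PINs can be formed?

The first digit has 10−1 = 9 choices (anything except 8).
The remaining 4 digits are filled from the other 9 symbols without repetition: 9 × 8 × 7 × 6 = 3024.
Total: 9 × 3024 = 27216.

27216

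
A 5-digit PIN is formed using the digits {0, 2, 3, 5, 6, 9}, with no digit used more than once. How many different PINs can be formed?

720

With no repetition, fill the 5 digits in order: 6 choices, then 5, down to 2.
That product is 6 × 5 × 4 × 3 × 2 = 720.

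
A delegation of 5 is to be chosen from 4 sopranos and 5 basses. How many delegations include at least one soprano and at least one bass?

125

With no constraint there are C(9,5) = 126 possible selections.
Selections missing a whole group: no sopranos → C(5,5) = 1; no basses → C(4,5) = 0.
Both groups omitted at once is impossible, so 126 − 1 = 125.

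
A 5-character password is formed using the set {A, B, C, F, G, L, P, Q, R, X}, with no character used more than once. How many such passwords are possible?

30240

Choose and order 5 of the 10 symbols: the first character has 10 options, the next 9, and so on down to 6.
That product is 10 × 9 × 8 × 7 × 6 = 30240.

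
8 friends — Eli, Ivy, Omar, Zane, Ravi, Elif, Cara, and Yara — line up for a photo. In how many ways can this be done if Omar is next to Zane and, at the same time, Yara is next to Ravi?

2880

Treat {Omar,Zane} as one block (2 orders) and {Yara,Ravi} as another (2 orders).
That leaves 6 units to arrange: 2 × 2 × 6! = 4 × 720 = 2880.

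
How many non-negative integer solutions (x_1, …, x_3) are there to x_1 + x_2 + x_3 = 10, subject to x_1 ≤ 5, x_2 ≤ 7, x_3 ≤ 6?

Without the upper bounds there are C(12,2) = 66 ways to split 10 among 3 variables.
Subtract solutions that violate a single cap (substitute x_i' = x_i − (cap_i+1)): x_1 ≥ 6 gives C(6,2) = 15; x_2 ≥ 8 gives C(4,2) = 6; x_3 ≥ 7 gives C(5,2) = 10. Together 31.
No two caps can be exceeded simultaneously, so the pair terms are all 0.
By inclusion–exclusion the count is 66 − 31 + 0 = 35.

35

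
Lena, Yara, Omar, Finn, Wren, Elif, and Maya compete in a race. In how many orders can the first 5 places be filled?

2520

This is an ordered selection of 5 from 7: P(7,5).
That gives 7 × 6 × 5 × 4 × 3 = 2520.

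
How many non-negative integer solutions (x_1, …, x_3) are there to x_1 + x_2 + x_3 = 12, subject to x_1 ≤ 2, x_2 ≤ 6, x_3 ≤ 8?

Without the upper bounds there are C(14,2) = 91 ways to split 12 among 3 variables.
Subtract solutions that violate a single cap (substitute x_i' = x_i − (cap_i+1)): x_1 ≥ 3 gives C(11,2) = 55; x_2 ≥ 7 gives C(7,2) = 21; x_3 ≥ 9 gives C(5,2) = 10. Together 86.
Add back pairs where two caps are both exceeded: 6 + 1 + 0 = 7.
By inclusion–exclusion the count is 91 − 86 + 7 = 12.

12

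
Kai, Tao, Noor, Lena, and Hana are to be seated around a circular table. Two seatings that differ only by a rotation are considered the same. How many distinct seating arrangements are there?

24

Around a circle, 5 distinct people have 5!/5 = (4)! = 24 rotationally distinct seatings.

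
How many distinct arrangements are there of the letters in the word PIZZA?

Letter multiplicities in PIZZA: A×1, I×1, P×1, Z×2.
Dividing 5! = 120 by 2! = 2 for the repeated letters gives 60.

60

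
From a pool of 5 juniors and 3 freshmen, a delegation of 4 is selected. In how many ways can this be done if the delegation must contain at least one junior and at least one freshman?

Total 4-person selections from all 8: C(8,4) = 70.
Subtract selections that omit an entire group: no juniors → C(3,4) = 0; no freshmen → C(5,4) = 5.
Both groups omitted at once is impossible, so 70 − 5 = 65.

65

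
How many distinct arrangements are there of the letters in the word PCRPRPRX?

1120

Letter multiplicities in PCRPRPRX: C×1, P×3, R×3, X×1.
Dividing 8! = 40320 by 3!·3! = 36 for the repeated letters gives 1120.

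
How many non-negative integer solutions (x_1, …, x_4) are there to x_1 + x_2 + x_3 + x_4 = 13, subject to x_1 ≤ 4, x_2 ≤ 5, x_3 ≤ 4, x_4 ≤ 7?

Without the upper bounds there are C(16,3) = 560 ways to split 13 among 4 variables.
Subtract solutions that violate a single cap (substitute x_i' = x_i − (cap_i+1)): x_1 ≥ 5 gives C(11,3) = 165; x_2 ≥ 6 gives C(10,3) = 120; x_3 ≥ 5 gives C(11,3) = 165; x_4 ≥ 8 gives C(8,3) = 56. Together 506.
Add back pairs where two caps are both exceeded: 10 + 20 + 1 + 10 + 0 + 1 = 42.
By inclusion–exclusion the count is 560 − 506 + 42 = 96.

96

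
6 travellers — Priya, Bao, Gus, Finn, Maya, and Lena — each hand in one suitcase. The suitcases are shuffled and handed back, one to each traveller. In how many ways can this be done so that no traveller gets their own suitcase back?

Count assignments avoiding every fixed point. For any j of the 6 travellers fixed to their own suitcase, the other 6−j can be arranged in (6−j)! ways.
By inclusion–exclusion this is Σ_{j=0}^{6} (−1)^j C(6,j)·(6−j)!.
Computing: 720 − 720 + 360 − 120 + 30 − 6 + 1 = 265.

265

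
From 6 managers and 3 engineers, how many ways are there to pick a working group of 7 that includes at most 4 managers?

15

Split by how many managers are chosen (0 through 4).
Sum: C(6,0)·C(3,7) + C(6,1)·C(3,6) + C(6,2)·C(3,5) + C(6,3)·C(3,4) + C(6,4)·C(3,3) = 0 + 0 + 0 + 0 + 15 = 15.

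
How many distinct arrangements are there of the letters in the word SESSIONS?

1680

Letter multiplicities in SESSIONS: E×1, I×1, N×1, O×1, S×4.
Dividing 8! = 40320 by 4! = 24 for the repeated letters gives 1680.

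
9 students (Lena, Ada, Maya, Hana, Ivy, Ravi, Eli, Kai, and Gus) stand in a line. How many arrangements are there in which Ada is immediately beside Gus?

80640

Place the 7 others and the Ada-Gus pair as 8 objects in a line; the pair has 2 internal arrangements.
So the count is 2·(8)! = 80640.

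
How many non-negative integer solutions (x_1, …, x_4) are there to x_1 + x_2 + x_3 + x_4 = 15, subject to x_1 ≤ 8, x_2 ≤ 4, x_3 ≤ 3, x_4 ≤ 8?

110

By stars and bars, unrestricted non-negative solutions to x_1+…+x_4 = 15 number C(15+3,3) = 816.
Subtract solutions that violate a single cap (substitute x_i' = x_i − (cap_i+1)): x_1 ≥ 9 gives C(9,3) = 84; x_2 ≥ 5 gives C(13,3) = 286; x_3 ≥ 4 gives C(14,3) = 364; x_4 ≥ 9 gives C(9,3) = 84. Together 818.
Add back pairs where two caps are both exceeded: 4 + 10 + 0 + 84 + 4 + 10 = 112.
By inclusion–exclusion the count is 816 − 818 + 112 = 110.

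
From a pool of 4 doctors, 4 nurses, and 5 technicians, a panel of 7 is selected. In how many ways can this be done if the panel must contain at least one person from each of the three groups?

1636

With no constraint there are C(13,7) = 1716 possible selections.
Selections missing a whole group: no doctors → C(9,7) = 36; no nurses → C(9,7) = 36; no technicians → C(8,7) = 8.
Add back selections omitting two groups (i.e. drawn from a single group): C(4,7) + C(4,7) + C(5,7) = 0.
By inclusion–exclusion: 1716 − 80 + 0 = 1636.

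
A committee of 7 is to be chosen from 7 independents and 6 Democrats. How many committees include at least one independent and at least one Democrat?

Unrestricted: C(13,7) = 1716 ways to pick any 7 of the 13.
Selections missing a whole group: no independents → C(6,7) = 0; no Democrats → C(7,7) = 1.
Both groups omitted at once is impossible, so 1716 − 1 = 1715.

1715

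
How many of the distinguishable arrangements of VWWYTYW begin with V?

60

With the first slot taken by V, it remains to arrange the other 6 letters (WWYTYW).
Those 6 letters have W appearing 3 times and Y appearing twice, giving (6)!/(3!·2!) = 60.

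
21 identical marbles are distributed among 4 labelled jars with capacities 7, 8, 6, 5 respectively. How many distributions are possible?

56

Ignoring the caps, the number of non-negative solutions to x_1+…+x_4 = 21 is C(24,3) = 2024.
Subtract solutions that violate a single cap (substitute x_i' = x_i − (cap_i+1)): x_1 ≥ 8 gives C(16,3) = 560; x_2 ≥ 9 gives C(15,3) = 455; x_3 ≥ 7 gives C(17,3) = 680; x_4 ≥ 6 gives C(18,3) = 816. Together 2511.
Add back pairs where two caps are both exceeded: 35 + 84 + 120 + 56 + 84 + 165 = 544.
Subtract triples: 0 + 0 + 1 + 0 = 1.
By inclusion–exclusion the count is 2024 − 2511 + 544 − 1 = 56.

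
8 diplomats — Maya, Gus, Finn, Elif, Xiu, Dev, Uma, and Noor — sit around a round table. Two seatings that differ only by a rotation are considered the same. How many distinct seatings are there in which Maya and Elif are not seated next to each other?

3600

All circular seatings of 8 people number (7)! = 5040.
Those with Maya next to Elif: fuse the pair into one unit and seat 7 units around a circle — 2·(6)! = 1440.
Subtracting, 5040 − 1440 = 3600.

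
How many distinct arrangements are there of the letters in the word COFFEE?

180

The 6 letters of COFFEE have repeats: E appearing twice and F appearing twice.
Dividing 6! = 720 by 2!·2! = 4 for the repeated letters gives 180.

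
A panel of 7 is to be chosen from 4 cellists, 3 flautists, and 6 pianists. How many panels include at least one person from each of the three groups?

1559

With no constraint there are C(13,7) = 1716 possible selections.
Selections missing a whole group: no cellists → C(9,7) = 36; no flautists → C(10,7) = 120; no pianists → C(7,7) = 1.
Add back selections omitting two groups (i.e. drawn from a single group): C(4,7) + C(3,7) + C(6,7) = 0.
By inclusion–exclusion: 1716 − 157 + 0 = 1559.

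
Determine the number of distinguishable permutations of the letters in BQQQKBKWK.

The 9 letters of BQQQKBKWK have repeats: B appearing twice, K appearing 3 times, and Q appearing 3 times.
So there are 9! / (3!·3!·2!) = 5040 distinguishable arrangements.

5040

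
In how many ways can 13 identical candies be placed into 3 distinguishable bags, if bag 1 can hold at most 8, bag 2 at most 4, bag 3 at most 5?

Ignoring the caps, the number of non-negative solutions to x_1+…+x_3 = 13 is C(15,2) = 105.
Subtract solutions that violate a single cap (substitute x_i' = x_i − (cap_i+1)): x_1 ≥ 9 gives C(6,2) = 15; x_2 ≥ 5 gives C(10,2) = 45; x_3 ≥ 6 gives C(9,2) = 36. Together 96.
Add back pairs where two caps are both exceeded: 0 + 0 + 6 = 6.
By inclusion–exclusion the count is 105 − 96 + 6 = 15.

15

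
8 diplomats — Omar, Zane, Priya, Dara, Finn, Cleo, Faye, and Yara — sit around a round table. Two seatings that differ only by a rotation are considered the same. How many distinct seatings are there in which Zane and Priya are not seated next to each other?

Without the restriction there are (7)! = 5040 seatings.
Those with Zane next to Priya: fuse the pair into one unit and seat 7 units around a circle — 2·(6)! = 1440.
Subtracting, 5040 − 1440 = 3600.

3600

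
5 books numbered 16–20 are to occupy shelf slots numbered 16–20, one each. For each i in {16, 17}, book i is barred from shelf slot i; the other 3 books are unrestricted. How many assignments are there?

Let Aᵢ (for i ∈ {16, 17}) be the placements that put book i in its forbidden shelf slot. Any j of these fix j positions, leaving (5−j)! ways to fill the rest, and there are C(2,j) ways to pick which j.
By inclusion–exclusion, the number of valid placements is Σ_{j=0}^{2} (−1)^j C(2,j)·(5−j)!.
Computing: 120 − 48 + 6 = 78.

78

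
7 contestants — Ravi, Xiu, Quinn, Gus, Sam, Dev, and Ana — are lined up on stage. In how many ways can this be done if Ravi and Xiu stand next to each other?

Treat {Ravi, Xiu} as a single unit. There are 6 units to order, and the pair itself can be ordered 2 ways.
So the count is 2·(6)! = 1440.

1440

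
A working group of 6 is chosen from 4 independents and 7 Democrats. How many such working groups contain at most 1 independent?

91

Split by how many independents are chosen (0 through 1).
Sum: C(4,0)·C(7,6) + C(4,1)·C(7,5) = 7 + 84 = 91.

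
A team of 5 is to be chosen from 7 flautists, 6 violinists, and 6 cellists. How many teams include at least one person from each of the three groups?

With no constraint there are C(19,5) = 11628 possible selections.
Selections missing a whole group: no flautists → C(12,5) = 792; no violinists → C(13,5) = 1287; no cellists → C(13,5) = 1287.
Add back selections omitting two groups (i.e. drawn from a single group): C(7,5) + C(6,5) + C(6,5) = 33.
By inclusion–exclusion: 11628 − 3366 + 33 = 8295.

8295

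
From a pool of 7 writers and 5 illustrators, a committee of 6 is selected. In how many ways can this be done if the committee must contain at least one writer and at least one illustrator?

917

Total 6-person selections from all 12: C(12,6) = 924.
Selections missing a whole group: no writers → C(5,6) = 0; no illustrators → C(7,6) = 7.
Both groups omitted at once is impossible, so 924 − 7 = 917.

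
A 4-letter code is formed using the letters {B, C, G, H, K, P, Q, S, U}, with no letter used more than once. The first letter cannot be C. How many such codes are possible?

The first letter has 9−1 = 8 choices (anything except C).
The remaining 3 letters are filled from the other 8 symbols without repetition: 8 × 7 × 6 = 336.
Total: 8 × 336 = 2688.

2688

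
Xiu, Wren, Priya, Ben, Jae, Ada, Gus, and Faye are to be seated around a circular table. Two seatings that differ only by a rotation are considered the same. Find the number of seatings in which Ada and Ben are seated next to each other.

1440

Glue Ada and Ben into a block (2 internal orders). Seating 7 units around a circle gives (6)! arrangements.
So 2 × (6)! = 2 × 720 = 1440.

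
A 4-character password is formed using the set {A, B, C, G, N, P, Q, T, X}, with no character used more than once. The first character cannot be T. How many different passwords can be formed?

2688

The first character has 9−1 = 8 choices (anything except T).
The remaining 3 characters are filled from the other 8 symbols without repetition: 8 × 7 × 6 = 336.
Total: 8 × 336 = 2688.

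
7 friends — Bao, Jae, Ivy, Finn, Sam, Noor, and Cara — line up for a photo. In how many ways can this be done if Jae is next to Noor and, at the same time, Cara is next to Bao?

Treat {Jae,Noor} as one block (2 orders) and {Cara,Bao} as another (2 orders).
That leaves 5 units to arrange: 2 × 2 × 5! = 4 × 120 = 480.

480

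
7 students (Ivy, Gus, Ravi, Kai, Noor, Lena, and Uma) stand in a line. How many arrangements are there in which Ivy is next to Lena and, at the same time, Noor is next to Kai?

Treat {Ivy,Lena} as one block (2 orders) and {Noor,Kai} as another (2 orders).
That leaves 5 units to arrange: 2 × 2 × 5! = 4 × 120 = 480.

480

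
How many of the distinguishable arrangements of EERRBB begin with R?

30

With the first slot taken by R, it remains to arrange the other 5 letters (EERBB).
Those 5 letters have B appearing twice and E appearing twice, giving (5)!/(2!·2!) = 30.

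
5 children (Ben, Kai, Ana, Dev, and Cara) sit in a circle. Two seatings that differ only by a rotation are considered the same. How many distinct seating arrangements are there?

24

Seat Ben anywhere (absorbing the rotational symmetry), then permute the other 4: (4)! = 24.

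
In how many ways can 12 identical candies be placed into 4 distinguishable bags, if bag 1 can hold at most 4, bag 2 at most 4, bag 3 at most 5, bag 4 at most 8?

Ignoring the caps, the number of non-negative solutions to x_1+…+x_4 = 12 is C(15,3) = 455.
Subtract solutions that violate a single cap (substitute x_i' = x_i − (cap_i+1)): x_1 ≥ 5 gives C(10,3) = 120; x_2 ≥ 5 gives C(10,3) = 120; x_3 ≥ 6 gives C(9,3) = 84; x_4 ≥ 9 gives C(6,3) = 20. Together 344.
Add back pairs where two caps are both exceeded: 10 + 4 + 0 + 4 + 0 + 0 = 18.
By inclusion–exclusion the count is 455 − 344 + 18 = 129.

129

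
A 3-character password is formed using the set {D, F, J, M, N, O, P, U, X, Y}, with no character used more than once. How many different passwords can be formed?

This is a permutation of 3 out of 10: P(10,3) = 10!/7!.
That product is 10 × 9 × 8 = 720.

720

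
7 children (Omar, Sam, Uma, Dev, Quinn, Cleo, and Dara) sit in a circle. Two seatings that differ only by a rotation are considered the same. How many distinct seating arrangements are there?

720

Around a circle, 7 distinct people have 7!/7 = (6)! = 720 rotationally distinct seatings.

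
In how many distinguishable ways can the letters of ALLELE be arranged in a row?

Letter multiplicities in ALLELE: A×1, E×2, L×3.
So there are 6! / (3!·2!) = 60 distinguishable arrangements.

60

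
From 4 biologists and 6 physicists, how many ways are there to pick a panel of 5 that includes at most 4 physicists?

Split by how many physicists are chosen (0 through 4).
Sum: C(6,0)·C(4,5) + C(6,1)·C(4,4) + C(6,2)·C(4,3) + C(6,3)·C(4,2) + C(6,4)·C(4,1) = 0 + 6 + 60 + 120 + 60 = 246.

246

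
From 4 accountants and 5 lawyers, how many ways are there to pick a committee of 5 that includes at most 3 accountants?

121

Split by how many accountants are chosen (0 through 3).
Sum: C(4,0)·C(5,5) + C(4,1)·C(5,4) + C(4,2)·C(5,3) + C(4,3)·C(5,2) = 1 + 20 + 60 + 40 = 121.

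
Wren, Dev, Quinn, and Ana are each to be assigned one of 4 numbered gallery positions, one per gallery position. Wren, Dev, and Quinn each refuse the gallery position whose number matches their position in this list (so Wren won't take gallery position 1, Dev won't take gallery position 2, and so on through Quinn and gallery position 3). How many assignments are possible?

11

Let Aᵢ (for i ∈ {1, 2, 3}) be the placements that put person i in their forbidden gallery position. Any j of these fix j positions, leaving (4−j)! ways to fill the rest, and there are C(3,j) ways to pick which j.
By inclusion–exclusion, the number of valid placements is Σ_{j=0}^{3} (−1)^j C(3,j)·(4−j)!.
Computing: 24 − 18 + 6 − 1 = 11.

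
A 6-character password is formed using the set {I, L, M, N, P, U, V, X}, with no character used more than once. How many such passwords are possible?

With no repetition, fill the 6 characters in order: 8 choices, then 7, down to 3.
That product is 8 × 7 × 6 × 5 × 4 × 3 = 20160.

20160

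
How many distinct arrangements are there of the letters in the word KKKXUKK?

The 7 letters of KKKXUKK have repeats: K appearing 5 times.
Dividing 7! = 5040 by 5! = 120 for the repeated letters gives 42.

42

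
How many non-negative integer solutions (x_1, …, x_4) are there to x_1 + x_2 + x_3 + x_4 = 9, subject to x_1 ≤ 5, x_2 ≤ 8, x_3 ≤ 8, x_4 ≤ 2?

115

By stars and bars, unrestricted non-negative solutions to x_1+…+x_4 = 9 number C(9+3,3) = 220.
Subtract solutions that violate a single cap (substitute x_i' = x_i − (cap_i+1)): x_1 ≥ 6 gives C(6,3) = 20; x_2 ≥ 9 gives C(3,3) = 1; x_3 ≥ 9 gives C(3,3) = 1; x_4 ≥ 3 gives C(9,3) = 84. Together 106.
Add back pairs where two caps are both exceeded: 0 + 0 + 1 + 0 + 0 + 0 = 1.
By inclusion–exclusion the count is 220 − 106 + 1 = 115.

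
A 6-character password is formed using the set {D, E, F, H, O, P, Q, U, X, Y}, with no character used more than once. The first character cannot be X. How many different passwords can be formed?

The first character has 10−1 = 9 choices (anything except X).
The remaining 5 characters are filled from the other 9 symbols without repetition: 9 × 8 × 7 × 6 × 5 = 15120.
Total: 9 × 15120 = 136080.

136080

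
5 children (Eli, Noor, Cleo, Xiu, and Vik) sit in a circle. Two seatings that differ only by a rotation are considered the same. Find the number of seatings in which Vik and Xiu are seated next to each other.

12

Glue Vik and Xiu into a block (2 internal orders). Seating 4 units around a circle gives (3)! arrangements.
So 2 × (3)! = 2 × 6 = 12.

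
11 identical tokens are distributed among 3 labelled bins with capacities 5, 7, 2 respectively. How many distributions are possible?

9

Without the upper bounds there are C(13,2) = 78 ways to split 11 among 3 bins.
Subtract solutions that violate a single cap (substitute x_i' = x_i − (cap_i+1)): x_1 ≥ 6 gives C(7,2) = 21; x_2 ≥ 8 gives C(5,2) = 10; x_3 ≥ 3 gives C(10,2) = 45. Together 76.
Add back pairs where two caps are both exceeded: 0 + 6 + 1 = 7.
By inclusion–exclusion the count is 78 − 76 + 7 = 9.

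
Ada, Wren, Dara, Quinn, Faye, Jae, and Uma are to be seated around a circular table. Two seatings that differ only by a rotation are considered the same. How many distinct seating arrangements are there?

720

Fix one person's seat to break rotational symmetry; the remaining 6 people can be arranged in (6)! = 720 ways.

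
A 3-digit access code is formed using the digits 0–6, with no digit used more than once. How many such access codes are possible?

This is a permutation of 3 out of 7: P(7,3) = 7!/4!.
7 × 6 × 5 = 210.

210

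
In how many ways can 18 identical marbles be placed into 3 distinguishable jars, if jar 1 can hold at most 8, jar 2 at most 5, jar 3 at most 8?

Without the upper bounds there are C(20,2) = 190 ways to split 18 among 3 jars.
Subtract solutions that violate a single cap (substitute x_i' = x_i − (cap_i+1)): x_1 ≥ 9 gives C(11,2) = 55; x_2 ≥ 6 gives C(14,2) = 91; x_3 ≥ 9 gives C(11,2) = 55. Together 201.
Add back pairs where two caps are both exceeded: 10 + 1 + 10 = 21.
By inclusion–exclusion the count is 190 − 201 + 21 = 10.

10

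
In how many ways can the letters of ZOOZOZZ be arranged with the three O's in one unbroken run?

Treat the 3 copies of O as a single block. The multiset to arrange is then {OOO, Z, Z, Z, Z}, 5 items in all.
That gives (5)!/(4!) = 5 arrangements.

5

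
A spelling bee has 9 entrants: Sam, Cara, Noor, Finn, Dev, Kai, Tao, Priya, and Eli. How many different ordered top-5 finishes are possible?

15120

This is an ordered selection of 5 from 9: P(9,5).
That gives 9 × 8 × 7 × 6 × 5 = 15120.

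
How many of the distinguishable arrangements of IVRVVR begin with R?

20

Fix R in the first position and arrange the remaining 5 letters.
Those 5 letters have V appearing 3 times, giving (5)!/(3!) = 20.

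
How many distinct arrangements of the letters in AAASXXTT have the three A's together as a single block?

180

Treat the 3 copies of A as a single block. The multiset to arrange is then {AAA, S, T, T, X, X}, 6 items in all.
That gives (6)!/(2!·2!) = 180 arrangements.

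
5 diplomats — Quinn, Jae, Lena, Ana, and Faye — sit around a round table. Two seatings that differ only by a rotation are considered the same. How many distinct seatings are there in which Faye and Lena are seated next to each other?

12

Treat {Faye, Lena} as one unit (2 internal orders) and seat the resulting 4 units around the table: (3)! circular arrangements.
So 2 × (3)! = 2 × 6 = 12.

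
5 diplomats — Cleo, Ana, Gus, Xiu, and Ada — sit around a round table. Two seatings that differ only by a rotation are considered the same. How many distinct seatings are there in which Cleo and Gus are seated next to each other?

Treat {Cleo, Gus} as one unit (2 internal orders) and seat the resulting 4 units around the table: (3)! circular arrangements.
So 2 × (3)! = 2 × 6 = 12.

12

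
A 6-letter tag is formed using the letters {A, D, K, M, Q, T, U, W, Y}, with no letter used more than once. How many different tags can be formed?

60480

Choose and order 6 of the 9 symbols: the first letter has 9 options, the next 8, and so on down to 4.
9 × 8 × 7 × 6 × 5 × 4 = 60480.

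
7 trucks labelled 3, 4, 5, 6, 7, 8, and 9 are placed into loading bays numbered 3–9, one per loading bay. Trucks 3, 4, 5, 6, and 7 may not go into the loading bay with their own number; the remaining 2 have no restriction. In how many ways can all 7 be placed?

Let Aᵢ (for 3 ≤ i ≤ 7) be the placements that put truck i in its forbidden loading bay. Any j of these fix j positions, leaving (7−j)! ways to fill the rest, and there are C(5,j) ways to pick which j.
By inclusion–exclusion, the number of valid placements is Σ_{j=0}^{5} (−1)^j C(5,j)·(7−j)!.
Computing: 5040 − 3600 + 1200 − 240 + 30 − 2 = 2428.

2428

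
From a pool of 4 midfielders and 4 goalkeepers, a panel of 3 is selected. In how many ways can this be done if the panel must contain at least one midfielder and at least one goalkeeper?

48

Total 3-person selections from all 8: C(8,3) = 56.
Subtract selections that omit an entire group: no midfielders → C(4,3) = 4; no goalkeepers → C(4,3) = 4.
Both groups omitted at once is impossible, so 56 − 8 = 48.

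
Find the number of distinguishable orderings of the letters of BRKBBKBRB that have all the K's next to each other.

168

Treat the 2 copies of K as a single block. The multiset to arrange is then {KK, B, B, B, B, B, R, R}, 8 items in all.
That gives (8)!/(5!·2!) = 168 arrangements.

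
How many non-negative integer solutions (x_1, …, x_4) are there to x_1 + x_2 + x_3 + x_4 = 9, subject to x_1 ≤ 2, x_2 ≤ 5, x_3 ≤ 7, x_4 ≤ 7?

By stars and bars, unrestricted non-negative solutions to x_1+…+x_4 = 9 number C(9+3,3) = 220.
Subtract solutions that violate a single cap (substitute x_i' = x_i − (cap_i+1)): x_1 ≥ 3 gives C(9,3) = 84; x_2 ≥ 6 gives C(6,3) = 20; x_3 ≥ 8 gives C(4,3) = 4; x_4 ≥ 8 gives C(4,3) = 4. Together 112.
Add back pairs where two caps are both exceeded: 1 + 0 + 0 + 0 + 0 + 0 = 1.
By inclusion–exclusion the count is 220 − 112 + 1 = 109.

109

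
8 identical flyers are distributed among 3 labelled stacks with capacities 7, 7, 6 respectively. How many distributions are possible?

40

Without the upper bounds there are C(10,2) = 45 ways to split 8 among 3 stacks.
Subtract solutions that violate a single cap (substitute x_i' = x_i − (cap_i+1)): x_1 ≥ 8 gives C(2,2) = 1; x_2 ≥ 8 gives C(2,2) = 1; x_3 ≥ 7 gives C(3,2) = 3. Together 5.
No two caps can be exceeded simultaneously, so the pair terms are all 0.
By inclusion–exclusion the count is 45 − 5 + 0 = 40.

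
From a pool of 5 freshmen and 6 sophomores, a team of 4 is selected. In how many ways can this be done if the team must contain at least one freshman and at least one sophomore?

With no constraint there are C(11,4) = 330 possible selections.
Subtract selections that omit an entire group: no freshmen → C(6,4) = 15; no sophomores → C(5,4) = 5.
Both groups omitted at once is impossible, so 330 − 20 = 310.

310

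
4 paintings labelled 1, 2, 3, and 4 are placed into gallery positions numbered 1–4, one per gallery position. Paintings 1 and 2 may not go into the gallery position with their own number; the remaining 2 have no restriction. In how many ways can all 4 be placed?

Let Aᵢ (for i ∈ {1, 2}) be the placements that put painting i in its forbidden gallery position. Any j of these fix j positions, leaving (4−j)! ways to fill the rest, and there are C(2,j) ways to pick which j.
By inclusion–exclusion, the number of valid placements is Σ_{j=0}^{2} (−1)^j C(2,j)·(4−j)!.
Computing: 24 − 12 + 2 = 14.

14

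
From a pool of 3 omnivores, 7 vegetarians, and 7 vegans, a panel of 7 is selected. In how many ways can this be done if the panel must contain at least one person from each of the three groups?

Unrestricted: C(17,7) = 19448 ways to pick any 7 of the 17.
Subtract selections that omit an entire group: no omnivores → C(14,7) = 3432; no vegetarians → C(10,7) = 120; no vegans → C(10,7) = 120.
Add back selections omitting two groups (i.e. drawn from a single group): C(3,7) + C(7,7) + C(7,7) = 2.
By inclusion–exclusion: 19448 − 3672 + 2 = 15778.

15778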